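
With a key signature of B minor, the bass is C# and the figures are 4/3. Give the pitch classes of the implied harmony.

C#, E, F#, A

The written figures 4/3 are shorthand for 6/4/3: the 6 is implied.
A third above C# in this key is E.
A fourth above C# in this key is F#.
A sixth above C# in this key is A.
Together with the bass C#, this spells F# minor seventh in second inversion.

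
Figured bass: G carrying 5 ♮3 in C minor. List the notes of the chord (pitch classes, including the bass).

A third above G in this key is Bb, made natural (B) by the ♮ figure.
A fifth above G in this key is D.
Together with the bass G, this spells G major in root position.

G, B, D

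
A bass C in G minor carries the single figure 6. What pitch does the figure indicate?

Counting 5 letter steps above C lands on A; in G minor, that letter is A.

A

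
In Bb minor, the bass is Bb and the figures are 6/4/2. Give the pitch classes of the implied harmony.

A second above Bb in this key is C.
A fourth above Bb in this key is Eb.
A sixth above Bb in this key is Gb.
Together with the bass Bb, this spells C half-diminished seventh in third inversion.

Bb, C, Eb, Gb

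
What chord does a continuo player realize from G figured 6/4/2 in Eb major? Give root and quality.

Ab major seventh

The figures 6/4/2 indicate a seventh chord in third inversion.
In third inversion the root lies a second above the bass: a second above G in Eb major is Ab.
The chord tones are G, Ab, C, Eb, giving Ab major seventh.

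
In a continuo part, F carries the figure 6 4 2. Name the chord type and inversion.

Intervals of 6/4/2 above the bass form a seventh chord; the bass is the seventh, so this is third inversion.

seventh chord, third inversion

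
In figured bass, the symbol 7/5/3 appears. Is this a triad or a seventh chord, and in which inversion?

Intervals of 7/5/3 above the bass form a seventh chord; the bass is the root, so this is root position.

seventh chord, root position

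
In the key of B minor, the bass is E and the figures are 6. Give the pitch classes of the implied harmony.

The written figures 6 are shorthand for 6/3: the 3 is implied.
A third above E in this key is G.
A sixth above E in this key is C#.
Together with the bass E, this spells C# diminished in first inversion.

E, G, C#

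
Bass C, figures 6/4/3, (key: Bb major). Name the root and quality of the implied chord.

The figures 6/4/3 indicate a seventh chord in second inversion.
In second inversion the root lies a fourth above the bass: a fourth above C in Bb major is F.
The chord tones are C, Eb, F, A, giving F dominant seventh.

F dominant seventh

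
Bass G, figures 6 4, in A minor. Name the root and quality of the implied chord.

C major

The figures 6 4 indicate a triad in second inversion.
In second inversion the root lies a fourth above the bass: a fourth above G in A minor is C.
The chord tones are G, C, E, giving C major.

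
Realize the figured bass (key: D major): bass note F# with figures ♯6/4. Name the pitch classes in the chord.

A fourth above F# in this key is B.
A sixth above F# in this key is D, raised to D# by the sharp.
Together with the bass F#, this spells B major in second inversion.

F#, B, D#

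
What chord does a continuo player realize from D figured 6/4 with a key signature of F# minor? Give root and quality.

G# diminished

The figures 6/4 indicate a triad in second inversion.
In second inversion the root lies a fourth above the bass: a fourth above D in F# minor is G#.
The chord tones are D, G#, B, giving G# diminished.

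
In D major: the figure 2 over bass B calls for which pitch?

C#

Counting 1 letter step above B lands on C; in D major, that letter is C#.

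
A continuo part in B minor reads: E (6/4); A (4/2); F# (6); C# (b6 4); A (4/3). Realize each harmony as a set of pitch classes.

E, A, C# | A, B, D, F# | F#, A, D | C#, F#, Ab | A, C#, D, F#

E (6/4): E, A, C#.
A (6/4/2): A, B, D, F#.
F# (6/3): F#, A, D.
C# (b6/4): C#, F#, Ab.
A (6/4/3): A, C#, D, F#.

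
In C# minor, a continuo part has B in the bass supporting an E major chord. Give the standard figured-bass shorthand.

B is the fifth of E major, so the chord is in second inversion.
A triad in second inversion is figured 6/4, conventionally abbreviated 6/4.

6/4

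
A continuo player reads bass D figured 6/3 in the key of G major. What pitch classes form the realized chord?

A third above D in this key is F#.
A sixth above D in this key is B.
Together with the bass D, this spells B minor in first inversion.

D, F#, B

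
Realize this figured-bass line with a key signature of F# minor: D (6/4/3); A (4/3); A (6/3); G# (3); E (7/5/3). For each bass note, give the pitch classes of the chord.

D (6/4/3): D, F#, G#, B.
A (6/4/3): A, C#, D, F#.
A (6/3): A, C#, F#.
G# (5/3): G#, B, D.
E (7/5/3): E, G#, B, D.

D, F#, G#, B | A, C#, D, F# | A, C#, F# | G#, B, D | E, G#, B, D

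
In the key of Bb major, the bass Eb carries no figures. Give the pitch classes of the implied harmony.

An unfigured bass implies 5/3.
A third above Eb in this key is G.
A fifth above Eb in this key is Bb.
Together with the bass Eb, this spells Eb major in root position.

Eb, G, Bb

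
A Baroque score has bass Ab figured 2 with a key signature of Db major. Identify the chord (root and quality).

The figures 2 indicate a seventh chord in third inversion.
In third inversion the root lies a second above the bass: a second above Ab in Db major is Bb.
The chord tones are Ab, Bb, Db, F, giving Bb minor seventh.

Bb minor seventh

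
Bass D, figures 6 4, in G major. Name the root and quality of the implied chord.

The figures 6 4 indicate a triad in second inversion.
In second inversion the root lies a fourth above the bass: a fourth above D in G major is G.
The chord tones are D, G, B, giving G major.

G major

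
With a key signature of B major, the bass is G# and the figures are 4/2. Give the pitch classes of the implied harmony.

The written figures 4/2 are shorthand for 6/4/2: the 6 is implied.
A second above G# in this key is A#.
A fourth above G# in this key is C#.
A sixth above G# in this key is E.
Together with the bass G#, this spells A# half-diminished seventh in third inversion.

G#, A#, C#, E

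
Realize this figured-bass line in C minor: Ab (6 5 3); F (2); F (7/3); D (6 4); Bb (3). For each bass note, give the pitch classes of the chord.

Ab, C, Eb, F | F, G, Bb, D | F, Ab, C, Eb | D, G, Bb | Bb, D, F

Ab (6/5/3): Ab, C, Eb, F.
F (6/4/2): F, G, Bb, D.
F (7/5/3): F, Ab, C, Eb.
D (6/4): D, G, Bb.
Bb (5/3): Bb, D, F.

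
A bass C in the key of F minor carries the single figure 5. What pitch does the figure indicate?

Counting 4 letter steps above C lands on G; in F minor, that letter is G.

G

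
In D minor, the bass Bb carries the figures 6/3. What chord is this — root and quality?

G minor

The figures 6/3 indicate a triad in first inversion.
In first inversion the root lies a sixth above the bass: a sixth above Bb in D minor is G.
The chord tones are Bb, D, G, giving G minor.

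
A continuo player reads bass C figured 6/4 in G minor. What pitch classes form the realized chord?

C, F, A

A fourth above C in this key is F.
A sixth above C in this key is A.
Together with the bass C, this spells F major in second inversion.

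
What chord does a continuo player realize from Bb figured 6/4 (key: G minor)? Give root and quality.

Eb major

The figures 6/4 indicate a triad in second inversion.
In second inversion the root lies a fourth above the bass: a fourth above Bb in G minor is Eb.
The chord tones are Bb, Eb, G, giving Eb major.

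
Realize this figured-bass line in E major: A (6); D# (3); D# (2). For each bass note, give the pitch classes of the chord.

A (6/3): A, C#, F#.
D# (5/3): D#, F#, A.
D# (6/4/2): D#, E, G#, B.

A, C#, F# | D#, F#, A | D#, E, G#, B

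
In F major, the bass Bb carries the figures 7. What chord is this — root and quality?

The figures 7 indicate a seventh chord in root position.
In root position the bass is the root, so the root is Bb.
The chord tones are Bb, D, F, A, giving Bb major seventh.

Bb major seventh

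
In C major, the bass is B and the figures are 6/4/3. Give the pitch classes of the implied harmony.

A third above B in this key is D.
A fourth above B in this key is E.
A sixth above B in this key is G.
Together with the bass B, this spells E minor seventh in second inversion.

B, D, E, G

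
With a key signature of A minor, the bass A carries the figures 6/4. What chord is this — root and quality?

D minor

The figures 6/4 indicate a triad in second inversion.
In second inversion the root lies a fourth above the bass: a fourth above A in A minor is D.
The chord tones are A, D, F, giving D minor.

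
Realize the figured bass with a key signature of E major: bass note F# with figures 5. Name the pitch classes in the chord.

F#, A, C#

The written figures 5 are shorthand for 5/3: the 3 is implied.
A third above F# in this key is A.
A fifth above F# in this key is C#.
Together with the bass F#, this spells F# minor in root position.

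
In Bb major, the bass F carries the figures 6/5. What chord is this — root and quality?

The figures 6/5 indicate a seventh chord in first inversion.
In first inversion the root lies a sixth above the bass: a sixth above F in Bb major is D.
The chord tones are F, A, C, D, giving D minor seventh.

D minor seventh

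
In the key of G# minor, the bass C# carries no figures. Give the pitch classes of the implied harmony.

C#, E, G#

An unfigured bass implies 5/3.
A third above C# in this key is E.
A fifth above C# in this key is G#.
Together with the bass C#, this spells C# minor in root position.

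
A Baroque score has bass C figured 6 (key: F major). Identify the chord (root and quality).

A minor

The figures 6 indicate a triad in first inversion.
In first inversion the root lies a sixth above the bass: a sixth above C in F major is A.
The chord tones are C, E, A, giving A minor.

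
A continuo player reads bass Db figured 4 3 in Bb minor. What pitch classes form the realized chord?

Db, F, Gb, Bb

The written figures 4 3 are shorthand for 6/4/3: the 6 is implied.
A third above Db in this key is F.
A fourth above Db in this key is Gb.
A sixth above Db in this key is Bb.
Together with the bass Db, this spells Gb major seventh in second inversion.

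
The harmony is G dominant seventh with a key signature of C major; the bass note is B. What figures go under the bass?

6/5

B is the third of G dominant seventh, so the chord is in first inversion.
A seventh chord in first inversion is figured 6/5/3, conventionally abbreviated 6/5.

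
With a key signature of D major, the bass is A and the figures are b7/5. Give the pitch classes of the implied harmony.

A, C#, E, Gb

The written figures b7/5 are shorthand for 7/5/3: the 3 is implied.
A third above A in this key is C#.
A fifth above A in this key is E.
A seventh above A in this key is G, lowered to Gb by the flat.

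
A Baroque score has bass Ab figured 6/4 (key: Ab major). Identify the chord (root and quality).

Db major

The figures 6/4 indicate a triad in second inversion.
In second inversion the root lies a fourth above the bass: a fourth above Ab in Ab major is Db.
The chord tones are Ab, Db, F, giving Db major.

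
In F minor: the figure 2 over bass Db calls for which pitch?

Counting 1 letter step above Db lands on E; in F minor, that letter is Eb.

Eb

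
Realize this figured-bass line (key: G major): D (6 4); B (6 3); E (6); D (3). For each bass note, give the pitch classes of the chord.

D, G, B | B, D, G | E, G, C | D, F#, A

D (6/4): D, G, B.
B (6/3): B, D, G.
E (6/3): E, G, C.
D (5/3): D, F#, A.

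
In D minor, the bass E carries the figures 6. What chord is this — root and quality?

The figures 6 indicate a triad in first inversion.
In first inversion the root lies a sixth above the bass: a sixth above E in D minor is C.
The chord tones are E, G, C, giving C major.

C major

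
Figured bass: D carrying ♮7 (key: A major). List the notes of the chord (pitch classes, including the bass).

D, F#, A, C

The written figures ♮7 are shorthand for 7/5/3: the 5/3 are implied.
A third above D in this key is F#.
A fifth above D in this key is A.
A seventh above D in this key is C#, made natural (C) by the ♮ figure.
Together with the bass D, this spells D dominant seventh in root position.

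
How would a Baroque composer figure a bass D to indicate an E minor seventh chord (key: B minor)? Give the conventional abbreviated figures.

D is the seventh of E minor seventh, so the chord is in third inversion.
A seventh chord in third inversion is figured 6/4/2, conventionally abbreviated 4/2.

4/2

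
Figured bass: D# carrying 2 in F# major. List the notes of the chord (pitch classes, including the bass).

The written figures 2 are shorthand for 6/4/2: the 6/4 are implied.
A second above D# in this key is E#.
A fourth above D# in this key is G#.
A sixth above D# in this key is B.
Together with the bass D#, this spells E# half-diminished seventh in third inversion.

D#, E#, G#, B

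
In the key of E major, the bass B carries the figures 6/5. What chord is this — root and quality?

The figures 6/5 indicate a seventh chord in first inversion.
In first inversion the root lies a sixth above the bass: a sixth above B in E major is G#.
The chord tones are B, D#, F#, G#, giving G# minor seventh.

G# minor seventh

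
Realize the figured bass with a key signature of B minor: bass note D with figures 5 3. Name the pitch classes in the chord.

D, F#, A

A third above D in this key is F#.
A fifth above D in this key is A.
Together with the bass D, this spells D major in root position.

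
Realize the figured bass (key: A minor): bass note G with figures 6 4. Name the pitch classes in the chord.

A fourth above G in this key is C.
A sixth above G in this key is E.
Together with the bass G, this spells C major in second inversion.

G, C, E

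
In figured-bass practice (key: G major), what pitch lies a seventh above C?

B

Counting 6 letter steps above C lands on B; in G major, that letter is B.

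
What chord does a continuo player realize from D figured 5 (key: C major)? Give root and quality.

D minor

The figures 5 indicate a triad in root position.
In root position the bass is the root, so the root is D.
The chord tones are D, F, A, giving D minor.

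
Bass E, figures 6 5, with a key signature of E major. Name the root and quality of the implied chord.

The figures 6 5 indicate a seventh chord in first inversion.
In first inversion the root lies a sixth above the bass: a sixth above E in E major is C#.
The chord tones are E, G#, B, C#, giving C# minor seventh.

C# minor seventh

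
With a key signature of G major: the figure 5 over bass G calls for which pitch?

D

Counting 4 letter steps above G lands on D; in G major, that letter is D.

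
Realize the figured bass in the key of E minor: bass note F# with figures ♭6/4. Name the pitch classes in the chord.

A fourth above F# in this key is B.
A sixth above F# in this key is D, lowered to Db by the flat.

F#, B, Db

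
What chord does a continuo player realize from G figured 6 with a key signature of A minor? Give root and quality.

The figures 6 indicate a triad in first inversion.
In first inversion the root lies a sixth above the bass: a sixth above G in A minor is E.
The chord tones are G, B, E, giving E minor.

E minor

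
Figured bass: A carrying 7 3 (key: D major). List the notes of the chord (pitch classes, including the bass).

A, C#, E, G

The written figures 7 3 are shorthand for 7/5/3: the 5 is implied.
A third above A in this key is C#.
A fifth above A in this key is E.
A seventh above A in this key is G.
Together with the bass A, this spells A dominant seventh in root position.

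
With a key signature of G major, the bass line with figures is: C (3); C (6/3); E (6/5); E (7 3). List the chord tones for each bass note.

C (5/3): C, E, G.
C (6/3): C, E, A.
E (6/5/3): E, G, B, C.
E (7/5/3): E, G, B, D.

C, E, G | C, E, A | E, G, B, C | E, G, B, D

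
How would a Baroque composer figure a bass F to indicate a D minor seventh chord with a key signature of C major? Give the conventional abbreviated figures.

F is the third of D minor seventh, so the chord is in first inversion.
A seventh chord in first inversion is figured 6/5/3, conventionally abbreviated 6/5.

6/5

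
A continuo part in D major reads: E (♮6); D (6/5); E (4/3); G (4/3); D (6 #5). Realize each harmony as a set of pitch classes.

E, G, C | D, F#, A, B | E, G, A, C# | G, B, C#, E | D, F#, A#, B

E (♮6/3): E, G, C.
D (6/5/3): D, F#, A, B.
E (6/4/3): E, G, A, C#.
G (6/4/3): G, B, C#, E.
D (6/#5/3): D, F#, A#, B.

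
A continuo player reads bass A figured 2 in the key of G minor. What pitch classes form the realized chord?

The written figures 2 are shorthand for 6/4/2: the 6/4 are implied.
A second above A in this key is Bb.
A fourth above A in this key is D.
A sixth above A in this key is F.
Together with the bass A, this spells Bb major seventh in third inversion.

A, Bb, D, F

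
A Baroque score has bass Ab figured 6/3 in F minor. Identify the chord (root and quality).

F minor

The figures 6/3 indicate a triad in first inversion.
In first inversion the root lies a sixth above the bass: a sixth above Ab in F minor is F.
The chord tones are Ab, C, F, giving F minor.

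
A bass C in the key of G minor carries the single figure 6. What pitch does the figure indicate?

A

Counting 5 letter steps above C lands on A; in G minor, that letter is A.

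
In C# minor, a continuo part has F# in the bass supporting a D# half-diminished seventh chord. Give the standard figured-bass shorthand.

6/5

F# is the third of D# half-diminished seventh, so the chord is in first inversion.
A seventh chord in first inversion is figured 6/5/3, conventionally abbreviated 6/5.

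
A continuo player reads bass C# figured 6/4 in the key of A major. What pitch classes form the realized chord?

C#, F#, A

A fourth above C# in this key is F#.
A sixth above C# in this key is A.
Together with the bass C#, this spells F# minor in second inversion.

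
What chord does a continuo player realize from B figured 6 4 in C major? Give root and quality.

E minor

The figures 6 4 indicate a triad in second inversion.
In second inversion the root lies a fourth above the bass: a fourth above B in C major is E.
The chord tones are B, E, G, giving E minor.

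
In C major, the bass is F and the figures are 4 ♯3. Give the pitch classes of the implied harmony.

F, A#, B, D

The written figures 4 ♯3 are shorthand for 6/4/3: the 6 is implied.
A third above F in this key is A, raised to A# by the sharp.
A fourth above F in this key is B.
A sixth above F in this key is D.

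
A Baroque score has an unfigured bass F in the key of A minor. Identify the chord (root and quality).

An unfigured bass indicates a triad in root position.
In root position the bass is the root, so the root is F.
The chord tones are F, A, C, giving F major.

F major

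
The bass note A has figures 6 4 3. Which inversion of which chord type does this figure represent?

seventh chord, second inversion

Intervals of 6/4/3 above the bass form a seventh chord; the bass is the fifth, so this is second inversion.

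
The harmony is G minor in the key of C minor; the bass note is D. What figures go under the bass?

6/4

D is the fifth of G minor, so the chord is in second inversion.
A triad in second inversion is figured 6/4, conventionally abbreviated 6/4.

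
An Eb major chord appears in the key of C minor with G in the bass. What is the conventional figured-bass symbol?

G is the third of Eb major, so the chord is in first inversion.
A triad in first inversion is figured 6/3, conventionally abbreviated 6.

6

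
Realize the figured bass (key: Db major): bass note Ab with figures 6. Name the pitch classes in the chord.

Ab, C, F

The written figures 6 are shorthand for 6/3: the 3 is implied.
A third above Ab in this key is C.
A sixth above Ab in this key is F.
Together with the bass Ab, this spells F minor in first inversion.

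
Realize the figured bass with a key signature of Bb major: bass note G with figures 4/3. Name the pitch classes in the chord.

G, Bb, C, Eb

The written figures 4/3 are shorthand for 6/4/3: the 6 is implied.
A third above G in this key is Bb.
A fourth above G in this key is C.
A sixth above G in this key is Eb.
Together with the bass G, this spells C minor seventh in second inversion.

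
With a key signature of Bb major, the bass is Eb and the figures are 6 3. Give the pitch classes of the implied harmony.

Eb, G, C

A third above Eb in this key is G.
A sixth above Eb in this key is C.
Together with the bass Eb, this spells C minor in first inversion.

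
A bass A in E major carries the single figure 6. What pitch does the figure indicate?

F#

Counting 5 letter steps above A lands on F; in E major, that letter is F#.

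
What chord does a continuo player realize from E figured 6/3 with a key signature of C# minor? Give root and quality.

C# minor

The figures 6/3 indicate a triad in first inversion.
In first inversion the root lies a sixth above the bass: a sixth above E in C# minor is C#.
The chord tones are E, G#, C#, giving C# minor.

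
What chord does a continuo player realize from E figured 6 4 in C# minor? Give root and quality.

A major

The figures 6 4 indicate a triad in second inversion.
In second inversion the root lies a fourth above the bass: a fourth above E in C# minor is A.
The chord tones are E, A, C#, giving A major.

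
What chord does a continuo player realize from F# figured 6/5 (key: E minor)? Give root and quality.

The figures 6/5 indicate a seventh chord in first inversion.
In first inversion the root lies a sixth above the bass: a sixth above F# in E minor is D.
The chord tones are F#, A, C, D, giving D dominant seventh.

D dominant seventh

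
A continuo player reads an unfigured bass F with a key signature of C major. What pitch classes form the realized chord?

An unfigured bass implies 5/3.
A third above F in this key is A.
A fifth above F in this key is C.
Together with the bass F, this spells F major in root position.

F, A, C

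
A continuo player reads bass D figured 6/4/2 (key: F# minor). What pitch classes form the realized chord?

D, E, G#, B

A second above D in this key is E.
A fourth above D in this key is G#.
A sixth above D in this key is B.
Together with the bass D, this spells E dominant seventh in third inversion.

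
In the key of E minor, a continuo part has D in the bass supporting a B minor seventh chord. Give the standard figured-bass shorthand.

6/5

D is the third of B minor seventh, so the chord is in first inversion.
A seventh chord in first inversion is figured 6/5/3, conventionally abbreviated 6/5.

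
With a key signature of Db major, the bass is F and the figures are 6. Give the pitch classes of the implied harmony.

The written figures 6 are shorthand for 6/3: the 3 is implied.
A third above F in this key is Ab.
A sixth above F in this key is Db.
Together with the bass F, this spells Db major in first inversion.

F, Ab, Db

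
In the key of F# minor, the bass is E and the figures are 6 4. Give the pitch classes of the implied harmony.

E, A, C#

A fourth above E in this key is A.
A sixth above E in this key is C#.
Together with the bass E, this spells A major in second inversion.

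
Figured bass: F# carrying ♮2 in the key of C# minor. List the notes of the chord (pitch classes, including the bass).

The written figures ♮2 are shorthand for 6/4/2: the 6/4 are implied.
A second above F# in this key is G#, made natural (G) by the ♮ figure.
A fourth above F# in this key is B.
A sixth above F# in this key is D#.
Together with the bass F#, this spells G augmented major seventh in third inversion.

F#, G, B, D#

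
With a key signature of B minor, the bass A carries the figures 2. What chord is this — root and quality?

B minor seventh

The figures 2 indicate a seventh chord in third inversion.
In third inversion the root lies a second above the bass: a second above A in B minor is B.
The chord tones are A, B, D, F#, giving B minor seventh.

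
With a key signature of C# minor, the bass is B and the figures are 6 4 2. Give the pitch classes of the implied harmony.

A second above B in this key is C#.
A fourth above B in this key is E.
A sixth above B in this key is G#.
Together with the bass B, this spells C# minor seventh in third inversion.

B, C#, E, G#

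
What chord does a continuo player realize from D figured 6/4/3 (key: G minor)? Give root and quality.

The figures 6/4/3 indicate a seventh chord in second inversion.
In second inversion the root lies a fourth above the bass: a fourth above D in G minor is G.
The chord tones are D, F, G, Bb, giving G minor seventh.

G minor seventh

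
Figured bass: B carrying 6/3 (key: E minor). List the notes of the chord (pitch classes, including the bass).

A third above B in this key is D.
A sixth above B in this key is G.
Together with the bass B, this spells G major in first inversion.

B, D, G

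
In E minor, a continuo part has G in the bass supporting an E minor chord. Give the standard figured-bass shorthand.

G is the third of E minor, so the chord is in first inversion.
A triad in first inversion is figured 6/3, conventionally abbreviated 6.

6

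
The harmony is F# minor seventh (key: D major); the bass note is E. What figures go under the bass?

4/2

E is the seventh of F# minor seventh, so the chord is in third inversion.
A seventh chord in third inversion is figured 6/4/2, conventionally abbreviated 4/2.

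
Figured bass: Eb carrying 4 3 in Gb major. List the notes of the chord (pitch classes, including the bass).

Eb, Gb, Ab, Cb

The written figures 4 3 are shorthand for 6/4/3: the 6 is implied.
A third above Eb in this key is Gb.
A fourth above Eb in this key is Ab.
A sixth above Eb in this key is Cb.
Together with the bass Eb, this spells Ab minor seventh in second inversion.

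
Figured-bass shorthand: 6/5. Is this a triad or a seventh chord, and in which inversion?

seventh chord, first inversion

6/5 is shorthand for 6/5/3.
Intervals of 6/5/3 above the bass form a seventh chord; the bass is the third, so this is first inversion.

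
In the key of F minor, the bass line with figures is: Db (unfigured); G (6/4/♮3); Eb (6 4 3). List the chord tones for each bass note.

Db (5/3): Db, F, Ab.
G (6/4/♮3): G, B, C, Eb.
Eb (6/4/3): Eb, G, Ab, C.

Db, F, Ab | G, B, C, Eb | Eb, G, Ab, C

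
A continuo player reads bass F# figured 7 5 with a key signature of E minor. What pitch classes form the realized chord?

F#, A, C, E

The written figures 7 5 are shorthand for 7/5/3: the 3 is implied.
A third above F# in this key is A.
A fifth above F# in this key is C.
A seventh above F# in this key is E.
Together with the bass F#, this spells F# half-diminished seventh in root position.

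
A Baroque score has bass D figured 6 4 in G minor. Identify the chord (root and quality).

G minor

The figures 6 4 indicate a triad in second inversion.
In second inversion the root lies a fourth above the bass: a fourth above D in G minor is G.
The chord tones are D, G, Bb, giving G minor.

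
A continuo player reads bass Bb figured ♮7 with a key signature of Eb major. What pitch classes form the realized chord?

The written figures ♮7 are shorthand for 7/5/3: the 5/3 are implied.
A third above Bb in this key is D.
A fifth above Bb in this key is F.
A seventh above Bb in this key is Ab, made natural (A) by the ♮ figure.
Together with the bass Bb, this spells Bb major seventh in root position.

Bb, D, F, A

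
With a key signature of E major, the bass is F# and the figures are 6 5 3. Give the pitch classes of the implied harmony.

A third above F# in this key is A.
A fifth above F# in this key is C#.
A sixth above F# in this key is D#.
Together with the bass F#, this spells D# half-diminished seventh in first inversion.

F#, A, C#, D#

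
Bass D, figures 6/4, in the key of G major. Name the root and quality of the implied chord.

The figures 6/4 indicate a triad in second inversion.
In second inversion the root lies a fourth above the bass: a fourth above D in G major is G.
The chord tones are D, G, B, giving G major.

G major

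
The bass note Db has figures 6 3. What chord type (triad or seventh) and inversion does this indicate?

triad, first inversion

Intervals of 6/3 above the bass form a triad; the bass is the third, so this is first inversion.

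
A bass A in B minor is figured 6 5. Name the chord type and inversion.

6 5 is shorthand for 6/5/3.
Intervals of 6/5/3 above the bass form a seventh chord; the bass is the third, so this is first inversion.

seventh chord, first inversion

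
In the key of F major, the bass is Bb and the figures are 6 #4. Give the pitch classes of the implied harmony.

A fourth above Bb in this key is E, raised to E# by the sharp.
A sixth above Bb in this key is G.

Bb, E#, G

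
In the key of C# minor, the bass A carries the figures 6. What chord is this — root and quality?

The figures 6 indicate a triad in first inversion.
In first inversion the root lies a sixth above the bass: a sixth above A in C# minor is F#.
The chord tones are A, C#, F#, giving F# minor.

F# minor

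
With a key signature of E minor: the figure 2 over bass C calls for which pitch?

Counting 1 letter step above C lands on D; in E minor, that letter is D.

D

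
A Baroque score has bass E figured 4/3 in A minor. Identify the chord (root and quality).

A minor seventh

The figures 4/3 indicate a seventh chord in second inversion.
In second inversion the root lies a fourth above the bass: a fourth above E in A minor is A.
The chord tones are E, G, A, C, giving A minor seventh.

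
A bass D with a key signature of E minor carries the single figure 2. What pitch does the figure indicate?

E

Counting 1 letter step above D lands on E; in E minor, that letter is E.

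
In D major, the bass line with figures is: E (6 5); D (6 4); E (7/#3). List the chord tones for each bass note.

E, G, B, C# | D, G, B | E, G#, B, D

E (6/5/3): E, G, B, C#.
D (6/4): D, G, B.
E (7/5/#3): E, G#, B, D.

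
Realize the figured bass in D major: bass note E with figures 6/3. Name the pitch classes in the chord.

A third above E in this key is G.
A sixth above E in this key is C#.
Together with the bass E, this spells C# diminished in first inversion.

E, G, C#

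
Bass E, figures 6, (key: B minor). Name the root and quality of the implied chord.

C# diminished

The figures 6 indicate a triad in first inversion.
In first inversion the root lies a sixth above the bass: a sixth above E in B minor is C#.
The chord tones are E, G, C#, giving C# diminished.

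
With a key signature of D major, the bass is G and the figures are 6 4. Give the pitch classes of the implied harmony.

G, C#, E

A fourth above G in this key is C#.
A sixth above G in this key is E.
Together with the bass G, this spells C# diminished in second inversion.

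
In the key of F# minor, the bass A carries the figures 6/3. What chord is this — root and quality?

F# minor

The figures 6/3 indicate a triad in first inversion.
In first inversion the root lies a sixth above the bass: a sixth above A in F# minor is F#.
The chord tones are A, C#, F#, giving F# minor.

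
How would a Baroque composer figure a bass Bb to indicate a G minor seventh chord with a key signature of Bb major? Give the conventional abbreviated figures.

6/5

Bb is the third of G minor seventh, so the chord is in first inversion.
A seventh chord in first inversion is figured 6/5/3, conventionally abbreviated 6/5.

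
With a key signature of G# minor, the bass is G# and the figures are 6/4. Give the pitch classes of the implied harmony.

A fourth above G# in this key is C#.
A sixth above G# in this key is E.
Together with the bass G#, this spells C# minor in second inversion.

G#, C#, E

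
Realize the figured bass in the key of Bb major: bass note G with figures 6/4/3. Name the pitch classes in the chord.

G, Bb, C, Eb

A third above G in this key is Bb.
A fourth above G in this key is C.
A sixth above G in this key is Eb.
Together with the bass G, this spells C minor seventh in second inversion.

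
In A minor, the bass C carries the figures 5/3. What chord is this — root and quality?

The figures 5/3 indicate a triad in root position.
In root position the bass is the root, so the root is C.
The chord tones are C, E, G, giving C major.

C major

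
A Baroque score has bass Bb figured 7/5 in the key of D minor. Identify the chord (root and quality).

Bb major seventh

The figures 7/5 indicate a seventh chord in root position.
In root position the bass is the root, so the root is Bb.
The chord tones are Bb, D, F, A, giving Bb major seventh.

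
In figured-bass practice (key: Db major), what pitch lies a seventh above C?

Bb

Counting 6 letter steps above C lands on B; in Db major, that letter is Bb.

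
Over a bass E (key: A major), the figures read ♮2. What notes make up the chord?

The written figures ♮2 are shorthand for 6/4/2: the 6/4 are implied.
A second above E in this key is F#, made natural (F) by the ♮ figure.
A fourth above E in this key is A.
A sixth above E in this key is C#.
Together with the bass E, this spells F augmented major seventh in third inversion.

E, F, A, C#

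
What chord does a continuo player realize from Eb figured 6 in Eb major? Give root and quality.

The figures 6 indicate a triad in first inversion.
In first inversion the root lies a sixth above the bass: a sixth above Eb in Eb major is C.
The chord tones are Eb, G, C, giving C minor.

C minor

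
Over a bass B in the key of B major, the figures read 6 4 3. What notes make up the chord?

B, D#, E, G#

A third above B in this key is D#.
A fourth above B in this key is E.
A sixth above B in this key is G#.
Together with the bass B, this spells E major seventh in second inversion.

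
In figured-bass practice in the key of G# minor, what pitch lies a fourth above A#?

Counting 3 letter steps above A# lands on D; in G# minor, that letter is D#.

D#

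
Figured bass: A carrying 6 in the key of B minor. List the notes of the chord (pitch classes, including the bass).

The written figures 6 are shorthand for 6/3: the 3 is implied.
A third above A in this key is C#.
A sixth above A in this key is F#.
Together with the bass A, this spells F# minor in first inversion.

A, C#, F#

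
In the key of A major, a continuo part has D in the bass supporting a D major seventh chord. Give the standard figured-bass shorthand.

7

D is the root of D major seventh, so the chord is in root position.
A seventh chord in root position is figured 7/5/3, conventionally abbreviated 7.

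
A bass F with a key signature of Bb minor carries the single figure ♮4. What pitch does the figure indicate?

Counting 3 letter steps above F lands on B; in Bb minor, that letter is Bb.
The ♮4 figure makes it natural, giving B.

B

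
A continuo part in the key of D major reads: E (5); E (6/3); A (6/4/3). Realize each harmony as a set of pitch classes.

E (5/3): E, G, B.
E (6/3): E, G, C#.
A (6/4/3): A, C#, D, F#.

E, G, B | E, G, C# | A, C#, D, F#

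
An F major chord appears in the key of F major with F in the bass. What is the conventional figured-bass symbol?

no figures

F is the root of F major, so the chord is in root position.
A triad in root position is figured 5/3, conventionally abbreviated (no figures — root-position triad).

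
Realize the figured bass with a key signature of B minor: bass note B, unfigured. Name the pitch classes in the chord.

An unfigured bass implies 5/3.
A third above B in this key is D.
A fifth above B in this key is F#.
Together with the bass B, this spells B minor in root position.

B, D, F#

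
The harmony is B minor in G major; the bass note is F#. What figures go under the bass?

6/4

F# is the fifth of B minor, so the chord is in second inversion.
A triad in second inversion is figured 6/4, conventionally abbreviated 6/4.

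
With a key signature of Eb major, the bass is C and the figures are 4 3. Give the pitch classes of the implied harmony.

C, Eb, F, Ab

The written figures 4 3 are shorthand for 6/4/3: the 6 is implied.
A third above C in this key is Eb.
A fourth above C in this key is F.
A sixth above C in this key is Ab.
Together with the bass C, this spells F minor seventh in second inversion.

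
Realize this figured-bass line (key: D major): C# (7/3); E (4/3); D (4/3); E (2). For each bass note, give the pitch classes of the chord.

C#, E, G, B | E, G, A, C# | D, F#, G, B | E, F#, A, C#

C# (7/5/3): C#, E, G, B.
E (6/4/3): E, G, A, C#.
D (6/4/3): D, F#, G, B.
E (6/4/2): E, F#, A, C#.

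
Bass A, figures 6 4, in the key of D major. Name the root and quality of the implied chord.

The figures 6 4 indicate a triad in second inversion.
In second inversion the root lies a fourth above the bass: a fourth above A in D major is D.
The chord tones are A, D, F#, giving D major.

D major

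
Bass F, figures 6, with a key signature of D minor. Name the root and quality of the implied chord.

D minor

The figures 6 indicate a triad in first inversion.
In first inversion the root lies a sixth above the bass: a sixth above F in D minor is D.
The chord tones are F, A, D, giving D minor.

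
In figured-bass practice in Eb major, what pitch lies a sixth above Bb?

Counting 5 letter steps above Bb lands on G; in Eb major, that letter is G.

G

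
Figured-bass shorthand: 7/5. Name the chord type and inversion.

7/5 is shorthand for 7/5/3.
Intervals of 7/5/3 above the bass form a seventh chord; the bass is the root, so this is root position.

seventh chord, root position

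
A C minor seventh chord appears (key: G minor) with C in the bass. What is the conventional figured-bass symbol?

7

C is the root of C minor seventh, so the chord is in root position.
A seventh chord in root position is figured 7/5/3, conventionally abbreviated 7.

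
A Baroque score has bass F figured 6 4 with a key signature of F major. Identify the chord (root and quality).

The figures 6 4 indicate a triad in second inversion.
In second inversion the root lies a fourth above the bass: a fourth above F in F major is Bb.
The chord tones are F, Bb, D, giving Bb major.

Bb major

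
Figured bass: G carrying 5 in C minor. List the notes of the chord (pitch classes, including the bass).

G, Bb, D

The written figures 5 are shorthand for 5/3: the 3 is implied.
A third above G in this key is Bb.
A fifth above G in this key is D.
Together with the bass G, this spells G minor in root position.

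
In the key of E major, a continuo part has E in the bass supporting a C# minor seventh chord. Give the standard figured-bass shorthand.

6/5

E is the third of C# minor seventh, so the chord is in first inversion.
A seventh chord in first inversion is figured 6/5/3, conventionally abbreviated 6/5.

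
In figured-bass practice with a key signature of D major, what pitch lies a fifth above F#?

Counting 4 letter steps above F# lands on C; in D major, that letter is C#.

C#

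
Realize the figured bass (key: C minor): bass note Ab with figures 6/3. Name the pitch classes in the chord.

Ab, C, F

A third above Ab in this key is C.
A sixth above Ab in this key is F.
Together with the bass Ab, this spells F minor in first inversion.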